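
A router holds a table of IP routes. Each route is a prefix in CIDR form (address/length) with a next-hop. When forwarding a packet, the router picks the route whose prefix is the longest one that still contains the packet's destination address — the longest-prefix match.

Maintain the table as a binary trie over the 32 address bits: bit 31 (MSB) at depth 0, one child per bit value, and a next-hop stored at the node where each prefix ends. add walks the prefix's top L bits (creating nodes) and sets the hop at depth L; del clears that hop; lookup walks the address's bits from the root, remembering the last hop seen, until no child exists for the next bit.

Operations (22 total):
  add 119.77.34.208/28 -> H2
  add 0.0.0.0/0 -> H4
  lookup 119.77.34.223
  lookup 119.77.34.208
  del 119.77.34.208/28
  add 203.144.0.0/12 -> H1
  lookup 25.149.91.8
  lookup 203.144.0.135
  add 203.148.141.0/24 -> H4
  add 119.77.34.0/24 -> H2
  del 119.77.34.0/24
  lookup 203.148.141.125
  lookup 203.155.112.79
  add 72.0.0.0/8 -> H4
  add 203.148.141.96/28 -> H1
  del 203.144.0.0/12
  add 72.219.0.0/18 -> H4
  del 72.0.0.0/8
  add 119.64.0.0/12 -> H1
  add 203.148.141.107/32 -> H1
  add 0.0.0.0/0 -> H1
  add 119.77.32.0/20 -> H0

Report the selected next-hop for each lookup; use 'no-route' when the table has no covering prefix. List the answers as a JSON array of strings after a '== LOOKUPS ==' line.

Apply in order:
  + 119.77.34.208/28 (H2) depth=28
  + 0.0.0.0/0 (H4) depth=0
  Q 119.77.34.223: descend 0111011101001101001000101101 ; hops seen [H4,H2] ; pick H2
  Q 119.77.34.208: descend 0111011101001101001000101101 ; hops seen [H4,H2] ; pick H2
  del 119.77.34.208/28 (clear depth 28)
  + 203.144.0.0/12 (H1) depth=12
  Q 25.149.91.8: descend 0 ; hops seen [H4] ; pick H4
  Q 203.144.0.135: descend 110010111001 ; hops seen [H4,H1] ; pick H1
  + 203.148.141.0/24 (H4) depth=24
  + 119.77.34.0/24 (H2) depth=24
  del 119.77.34.0/24 (clear depth 24)
  Q 203.148.141.125: descend 110010111001010010001101 ; hops seen [H4,H1,H4] ; pick H4
  Q 203.155.112.79: descend 110010111001 ; hops seen [H4,H1] ; pick H1
  + 72.0.0.0/8 (H4) depth=8
  + 203.148.141.96/28 (H1) depth=28
  del 203.144.0.0/12 (clear depth 12)
  + 72.219.0.0/18 (H4) depth=18
  del 72.0.0.0/8 (clear depth 8)
  + 119.64.0.0/12 (H1) depth=12
  + 203.148.141.107/32 (H1) depth=32
  + 0.0.0.0/0 (H1) depth=0
  + 119.77.32.0/20 (H0) depth=20

== LOOKUPS ==
["H2","H2","H4","H1","H4","H1"]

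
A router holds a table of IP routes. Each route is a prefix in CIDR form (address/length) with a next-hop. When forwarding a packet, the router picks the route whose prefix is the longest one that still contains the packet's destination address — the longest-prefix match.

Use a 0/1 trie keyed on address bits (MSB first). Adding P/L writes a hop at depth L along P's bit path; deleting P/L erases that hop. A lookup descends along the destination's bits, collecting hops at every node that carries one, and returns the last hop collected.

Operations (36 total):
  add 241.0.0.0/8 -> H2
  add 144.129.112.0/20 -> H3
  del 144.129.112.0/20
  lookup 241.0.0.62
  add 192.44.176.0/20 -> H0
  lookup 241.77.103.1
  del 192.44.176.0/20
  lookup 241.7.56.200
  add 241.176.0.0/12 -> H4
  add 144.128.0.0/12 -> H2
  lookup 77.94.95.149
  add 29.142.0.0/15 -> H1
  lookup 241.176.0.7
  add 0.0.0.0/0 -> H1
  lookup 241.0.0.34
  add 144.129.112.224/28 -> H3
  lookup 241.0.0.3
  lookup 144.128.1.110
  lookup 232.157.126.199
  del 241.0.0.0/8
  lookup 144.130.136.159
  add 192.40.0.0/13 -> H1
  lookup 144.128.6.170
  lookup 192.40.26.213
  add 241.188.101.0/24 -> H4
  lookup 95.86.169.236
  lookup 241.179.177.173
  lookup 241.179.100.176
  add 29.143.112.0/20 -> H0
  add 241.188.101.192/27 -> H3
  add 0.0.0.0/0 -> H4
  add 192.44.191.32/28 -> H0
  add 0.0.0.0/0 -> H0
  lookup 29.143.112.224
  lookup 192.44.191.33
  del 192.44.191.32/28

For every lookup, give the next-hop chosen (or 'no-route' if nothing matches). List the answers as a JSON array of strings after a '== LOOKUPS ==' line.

Trace:
  add 241.0.0.0/8 -> H2 at depth 8
  add 144.129.112.0/20 -> H3 at depth 20
  del 144.129.112.0/20 (clear depth 20)
  lookup 241.0.0.62: bits 11110001 walk d0:-→d1:-→d2:-→d3:-→d4:-→d5:-→d6:-→d7:-→d8:H2 -> H2
  add 192.44.176.0/20 -> H0 at depth 20
  lookup 241.77.103.1: bits 11110001 walk d0:-→d1:-→d2:-→d3:-→d4:-→d5:-→d6:-→d7:-→d8:H2 -> H2
  del 192.44.176.0/20 (clear depth 20)
  lookup 241.7.56.200: bits 11110001 walk d0:-→d1:-→d2:-→d3:-→d4:-→d5:-→d6:-→d7:-→d8:H2 -> H2
  add 241.176.0.0/12 -> H4 at depth 12
  add 144.128.0.0/12 -> H2 at depth 12
  lookup 77.94.95.149: bits ε walk d0:- -> no-route
  add 29.142.0.0/15 -> H1 at depth 15
  lookup 241.176.0.7: bits 111100011011 walk d0:-→d1:-→d2:-→d3:-→d4:-→d5:-→d6:-→d7:-→d8:H2→d9:-→d10:-→d11:-→d12:H4 -> H4
  add 0.0.0.0/0 -> H1 at depth 0
  lookup 241.0.0.34: bits 11110001 walk d0:H1→d1:-→d2:-→d3:-→d4:-→d5:-→d6:-→d7:-→d8:H2 -> H2
  add 144.129.112.224/28 -> H3 at depth 28
  lookup 241.0.0.3: bits 11110001 walk d0:H1→d1:-→d2:-→d3:-→d4:-→d5:-→d6:-→d7:-→d8:H2 -> H2
  lookup 144.128.1.110: bits 100100001000000 walk d0:H1→d1:-→d2:-→d3:-→d4:-→d5:-→d6:-→d7:-→d8:-→d9:-→d10:-→d11:-→d12:H2→d13:-→d14:-→d15:- -> H2
  lookup 232.157.126.199: bits 111 walk d0:H1→d1:-→d2:-→d3:- -> H1
  del 241.0.0.0/8 (clear depth 8)
  lookup 144.130.136.159: bits 10010000100000 walk d0:H1→d1:-→d2:-→d3:-→d4:-→d5:-→d6:-→d7:-→d8:-→d9:-→d10:-→d11:-→d12:H2→d13:-→d14:- -> H2
  add 192.40.0.0/13 -> H1 at depth 13
  lookup 144.128.6.170: bits 100100001000000 walk d0:H1→d1:-→d2:-→d3:-→d4:-→d5:-→d6:-→d7:-→d8:-→d9:-→d10:-→d11:-→d12:H2→d13:-→d14:-→d15:- -> H2
  lookup 192.40.26.213: bits 1100000000101 walk d0:H1→d1:-→d2:-→d3:-→d4:-→d5:-→d6:-→d7:-→d8:-→d9:-→d10:-→d11:-→d12:-→d13:H1 -> H1
  add 241.188.101.0/24 -> H4 at depth 24
  lookup 95.86.169.236: bits 0 walk d0:H1→d1:- -> H1
  lookup 241.179.177.173: bits 111100011011 walk d0:H1→d1:-→d2:-→d3:-→d4:-→d5:-→d6:-→d7:-→d8:-→d9:-→d10:-→d11:-→d12:H4 -> H4
  lookup 241.179.100.176: bits 111100011011 walk d0:H1→d1:-→d2:-→d3:-→d4:-→d5:-→d6:-→d7:-→d8:-→d9:-→d10:-→d11:-→d12:H4 -> H4
  add 29.143.112.0/20 -> H0 at depth 20
  add 241.188.101.192/27 -> H3 at depth 27
  add 0.0.0.0/0 -> H4 at depth 0
  add 192.44.191.32/28 -> H0 at depth 28
  add 0.0.0.0/0 -> H0 at depth 0
  lookup 29.143.112.224: bits 00011101100011110111 walk d0:H0→d1:-→d2:-→d3:-→d4:-→d5:-→d6:-→d7:-→d8:-→d9:-→d10:-→d11:-→d12:-→d13:-→d14:-→d15:H1→d16:-→d17:-→d18:-→d19:-→d20:H0 -> H0
  lookup 192.44.191.33: bits 1100000000101100101111110010 walk d0:H0→d1:-→d2:-→d3:-→d4:-→d5:-→d6:-→d7:-→d8:-→d9:-→d10:-→d11:-→d12:-→d13:H1→d14:-→d15:-→d16:-→d17:-→d18:-→d19:-→d20:-→d21:-→d22:-→d23:-→d24:-→d25:-→d26:-→d27:-→d28:H0 -> H0
  del 192.44.191.32/28 (clear depth 28)

== LOOKUPS ==
["H2","H2","H2","no-route","H4","H2","H2","H2","H1","H2","H2","H1","H1","H4","H4","H0","H0"]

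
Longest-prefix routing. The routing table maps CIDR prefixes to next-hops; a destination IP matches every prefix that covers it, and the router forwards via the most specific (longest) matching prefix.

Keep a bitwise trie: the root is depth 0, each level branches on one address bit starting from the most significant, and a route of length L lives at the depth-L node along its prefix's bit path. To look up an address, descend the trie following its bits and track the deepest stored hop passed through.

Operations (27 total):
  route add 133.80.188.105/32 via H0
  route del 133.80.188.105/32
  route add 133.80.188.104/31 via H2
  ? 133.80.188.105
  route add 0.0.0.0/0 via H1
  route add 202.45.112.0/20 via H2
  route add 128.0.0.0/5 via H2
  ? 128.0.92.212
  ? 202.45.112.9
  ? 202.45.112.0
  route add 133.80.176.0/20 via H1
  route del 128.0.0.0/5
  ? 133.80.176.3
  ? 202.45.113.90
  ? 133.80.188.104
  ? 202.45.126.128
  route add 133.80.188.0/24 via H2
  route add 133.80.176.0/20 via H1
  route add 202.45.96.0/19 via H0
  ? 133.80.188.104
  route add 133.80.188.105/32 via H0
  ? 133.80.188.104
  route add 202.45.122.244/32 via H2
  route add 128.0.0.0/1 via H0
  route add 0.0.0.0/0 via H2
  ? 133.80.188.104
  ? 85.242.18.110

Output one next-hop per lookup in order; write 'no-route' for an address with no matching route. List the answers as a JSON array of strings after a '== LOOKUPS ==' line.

Apply in order:
  add 133.80.188.105/32 -> H0 at depth 32
  del 133.80.188.105/32 (clear depth 32)
  add 133.80.188.104/31 -> H2 at depth 31
  ? 133.80.188.105  path d0:-→d1:-→d2:-→d3:-→d4:-→d5:-→d6:-→d7:-→d8:-→d9:-→d10:-→d11:-→d12:-→d13:-→d14:-→d15:-→d16:-→d17:-→d18:-→d19:-→d20:-→d21:-→d22:-→d23:-→d24:-→d25:-→d26:-→d27:-→d28:-→d29:-→d30:-→d31:H2→d32:-  best=H2
  add 0.0.0.0/0 -> H1 at depth 0
  add 202.45.112.0/20 -> H2 at depth 20
  add 128.0.0.0/5 -> H2 at depth 5
  ? 128.0.92.212  path d0:H1→d1:-→d2:-→d3:-→d4:-→d5:H2  best=H2
  ? 202.45.112.9  path d0:H1→d1:-→d2:-→d3:-→d4:-→d5:-→d6:-→d7:-→d8:-→d9:-→d10:-→d11:-→d12:-→d13:-→d14:-→d15:-→d16:-→d17:-→d18:-→d19:-→d20:H2  best=H2
  ? 202.45.112.0  path d0:H1→d1:-→d2:-→d3:-→d4:-→d5:-→d6:-→d7:-→d8:-→d9:-→d10:-→d11:-→d12:-→d13:-→d14:-→d15:-→d16:-→d17:-→d18:-→d19:-→d20:H2  best=H2
  add 133.80.176.0/20 -> H1 at depth 20
  del 128.0.0.0/5 (clear depth 5)
  ? 133.80.176.3  path d0:H1→d1:-→d2:-→d3:-→d4:-→d5:-→d6:-→d7:-→d8:-→d9:-→d10:-→d11:-→d12:-→d13:-→d14:-→d15:-→d16:-→d17:-→d18:-→d19:-→d20:H1  best=H1
  ? 202.45.113.90  path d0:H1→d1:-→d2:-→d3:-→d4:-→d5:-→d6:-→d7:-→d8:-→d9:-→d10:-→d11:-→d12:-→d13:-→d14:-→d15:-→d16:-→d17:-→d18:-→d19:-→d20:H2  best=H2
  ? 133.80.188.104  path d0:H1→d1:-→d2:-→d3:-→d4:-→d5:-→d6:-→d7:-→d8:-→d9:-→d10:-→d11:-→d12:-→d13:-→d14:-→d15:-→d16:-→d17:-→d18:-→d19:-→d20:H1→d21:-→d22:-→d23:-→d24:-→d25:-→d26:-→d27:-→d28:-→d29:-→d30:-→d31:H2  best=H2
  ? 202.45.126.128  path d0:H1→d1:-→d2:-→d3:-→d4:-→d5:-→d6:-→d7:-→d8:-→d9:-→d10:-→d11:-→d12:-→d13:-→d14:-→d15:-→d16:-→d17:-→d18:-→d19:-→d20:H2  best=H2
  add 133.80.188.0/24 -> H2 at depth 24
  add 133.80.176.0/20 -> H1 at depth 20
  add 202.45.96.0/19 -> H0 at depth 19
  ? 133.80.188.104  path d0:H1→d1:-→d2:-→d3:-→d4:-→d5:-→d6:-→d7:-→d8:-→d9:-→d10:-→d11:-→d12:-→d13:-→d14:-→d15:-→d16:-→d17:-→d18:-→d19:-→d20:H1→d21:-→d22:-→d23:-→d24:H2→d25:-→d26:-→d27:-→d28:-→d29:-→d30:-→d31:H2  best=H2
  add 133.80.188.105/32 -> H0 at depth 32
  ? 133.80.188.104  path d0:H1→d1:-→d2:-→d3:-→d4:-→d5:-→d6:-→d7:-→d8:-→d9:-→d10:-→d11:-→d12:-→d13:-→d14:-→d15:-→d16:-→d17:-→d18:-→d19:-→d20:H1→d21:-→d22:-→d23:-→d24:H2→d25:-→d26:-→d27:-→d28:-→d29:-→d30:-→d31:H2  best=H2
  add 202.45.122.244/32 -> H2 at depth 32
  add 128.0.0.0/1 -> H0 at depth 1
  add 0.0.0.0/0 -> H2 at depth 0
  ? 133.80.188.104  path d0:H2→d1:H0→d2:-→d3:-→d4:-→d5:-→d6:-→d7:-→d8:-→d9:-→d10:-→d11:-→d12:-→d13:-→d14:-→d15:-→d16:-→d17:-→d18:-→d19:-→d20:H1→d21:-→d22:-→d23:-→d24:H2→d25:-→d26:-→d27:-→d28:-→d29:-→d30:-→d31:H2  best=H2
  ? 85.242.18.110  path d0:H2  best=H2

== LOOKUPS ==
["H2","H2","H2","H2","H1","H2","H2","H2","H2","H2","H2","H2"]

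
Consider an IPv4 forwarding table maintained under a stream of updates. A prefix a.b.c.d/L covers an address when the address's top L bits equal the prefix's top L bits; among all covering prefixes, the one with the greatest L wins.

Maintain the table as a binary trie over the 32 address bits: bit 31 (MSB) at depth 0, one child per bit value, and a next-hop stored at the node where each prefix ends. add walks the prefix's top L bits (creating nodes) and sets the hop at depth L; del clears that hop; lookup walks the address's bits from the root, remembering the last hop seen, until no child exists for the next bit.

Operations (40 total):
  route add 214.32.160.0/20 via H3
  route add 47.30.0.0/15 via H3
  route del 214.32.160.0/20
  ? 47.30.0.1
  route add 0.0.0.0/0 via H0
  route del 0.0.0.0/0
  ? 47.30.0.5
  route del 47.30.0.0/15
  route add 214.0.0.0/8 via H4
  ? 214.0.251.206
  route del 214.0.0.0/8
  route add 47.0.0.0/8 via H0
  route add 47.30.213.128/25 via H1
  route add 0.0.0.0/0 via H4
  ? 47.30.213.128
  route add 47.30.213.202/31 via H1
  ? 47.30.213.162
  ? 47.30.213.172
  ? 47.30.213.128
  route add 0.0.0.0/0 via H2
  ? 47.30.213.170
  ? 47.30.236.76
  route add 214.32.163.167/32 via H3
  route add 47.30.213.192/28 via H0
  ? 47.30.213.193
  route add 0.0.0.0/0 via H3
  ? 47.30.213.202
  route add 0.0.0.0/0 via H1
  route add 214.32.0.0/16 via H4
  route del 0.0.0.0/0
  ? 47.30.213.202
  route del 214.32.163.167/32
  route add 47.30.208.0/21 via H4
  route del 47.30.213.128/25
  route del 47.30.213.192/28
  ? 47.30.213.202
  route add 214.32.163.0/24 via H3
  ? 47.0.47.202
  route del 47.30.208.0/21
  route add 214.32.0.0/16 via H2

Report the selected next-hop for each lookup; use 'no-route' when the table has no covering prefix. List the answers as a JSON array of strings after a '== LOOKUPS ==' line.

Process each operation:
  add 214.32.160.0/20 -> H3 at depth 20
  add 47.30.0.0/15 -> H3 at depth 15
  - 214.32.160.0/20 clear@20
  Q 47.30.0.1: descend 001011110001111 ; hops seen [H3] ; pick H3
  add 0.0.0.0/0 -> H0 at depth 0
  - 0.0.0.0/0 clear@0
  Q 47.30.0.5: descend 001011110001111 ; hops seen [H3] ; pick H3
  - 47.30.0.0/15 clear@15
  add 214.0.0.0/8 -> H4 at depth 8
  Q 214.0.251.206: descend 1101011000 ; hops seen [H4] ; pick H4
  - 214.0.0.0/8 clear@8
  add 47.0.0.0/8 -> H0 at depth 8
  add 47.30.213.128/25 -> H1 at depth 25
  add 0.0.0.0/0 -> H4 at depth 0
  Q 47.30.213.128: descend 0010111100011110110101011 ; hops seen [H4,H0,H1] ; pick H1
  add 47.30.213.202/31 -> H1 at depth 31
  Q 47.30.213.162: descend 0010111100011110110101011 ; hops seen [H4,H0,H1] ; pick H1
  Q 47.30.213.172: descend 0010111100011110110101011 ; hops seen [H4,H0,H1] ; pick H1
  Q 47.30.213.128: descend 0010111100011110110101011 ; hops seen [H4,H0,H1] ; pick H1
  add 0.0.0.0/0 -> H2 at depth 0
  Q 47.30.213.170: descend 0010111100011110110101011 ; hops seen [H2,H0,H1] ; pick H1
  Q 47.30.236.76: descend 001011110001111011 ; hops seen [H2,H0] ; pick H0
  add 214.32.163.167/32 -> H3 at depth 32
  add 47.30.213.192/28 -> H0 at depth 28
  Q 47.30.213.193: descend 0010111100011110110101011100 ; hops seen [H2,H0,H1,H0] ; pick H0
  add 0.0.0.0/0 -> H3 at depth 0
  Q 47.30.213.202: descend 0010111100011110110101011100101 ; hops seen [H3,H0,H1,H0,H1] ; pick H1
  add 0.0.0.0/0 -> H1 at depth 0
  add 214.32.0.0/16 -> H4 at depth 16
  - 0.0.0.0/0 clear@0
  Q 47.30.213.202: descend 0010111100011110110101011100101 ; hops seen [H0,H1,H0,H1] ; pick H1
  - 214.32.163.167/32 clear@32
  add 47.30.208.0/21 -> H4 at depth 21
  - 47.30.213.128/25 clear@25
  - 47.30.213.192/28 clear@28
  Q 47.30.213.202: descend 0010111100011110110101011100101 ; hops seen [H0,H4,H1] ; pick H1
  add 214.32.163.0/24 -> H3 at depth 24
  Q 47.0.47.202: descend 00101111000 ; hops seen [H0] ; pick H0
  - 47.30.208.0/21 clear@21
  add 214.32.0.0/16 -> H2 at depth 16

== LOOKUPS ==
["H3","H3","H4","H1","H1","H1","H1","H1","H0","H0","H1","H1","H1","H0"]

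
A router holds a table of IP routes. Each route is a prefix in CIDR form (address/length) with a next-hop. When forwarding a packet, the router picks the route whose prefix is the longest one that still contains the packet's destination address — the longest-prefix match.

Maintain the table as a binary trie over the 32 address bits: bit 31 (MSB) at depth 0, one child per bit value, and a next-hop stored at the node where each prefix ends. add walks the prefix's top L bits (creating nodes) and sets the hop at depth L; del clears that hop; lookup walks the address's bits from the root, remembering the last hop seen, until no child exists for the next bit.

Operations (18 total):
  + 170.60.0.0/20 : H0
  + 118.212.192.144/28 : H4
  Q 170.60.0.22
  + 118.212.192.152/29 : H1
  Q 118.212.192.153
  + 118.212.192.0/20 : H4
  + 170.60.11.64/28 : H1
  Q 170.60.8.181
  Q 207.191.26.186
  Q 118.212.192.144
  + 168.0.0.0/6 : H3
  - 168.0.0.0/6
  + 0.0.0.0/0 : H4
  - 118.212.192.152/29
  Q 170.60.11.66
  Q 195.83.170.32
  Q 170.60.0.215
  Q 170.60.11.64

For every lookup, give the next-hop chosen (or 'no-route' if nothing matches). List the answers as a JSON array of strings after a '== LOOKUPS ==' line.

Apply in order:
  + 170.60.0.0/20 (H0) depth=20
  + 118.212.192.144/28 (H4) depth=28
  Q 170.60.0.22: descend 10101010001111000000 ; hops seen [H0] ; pick H0
  + 118.212.192.152/29 (H1) depth=29
  Q 118.212.192.153: descend 01110110110101001100000010011 ; hops seen [H4,H1] ; pick H1
  + 118.212.192.0/20 (H4) depth=20
  + 170.60.11.64/28 (H1) depth=28
  Q 170.60.8.181: descend 1010101000111100000010 ; hops seen [H0] ; pick H0
  Q 207.191.26.186: descend 1 ; hops seen [∅] ; pick no-route
  Q 118.212.192.144: descend 0111011011010100110000001001 ; hops seen [H4,H4] ; pick H4
  + 168.0.0.0/6 (H3) depth=6
  del 168.0.0.0/6 (clear depth 6)
  + 0.0.0.0/0 (H4) depth=0
  del 118.212.192.152/29 (clear depth 29)
  Q 170.60.11.66: descend 1010101000111100000010110100 ; hops seen [H4,H0,H1] ; pick H1
  Q 195.83.170.32: descend 1 ; hops seen [H4] ; pick H4
  Q 170.60.0.215: descend 10101010001111000000 ; hops seen [H4,H0] ; pick H0
  Q 170.60.11.64: descend 1010101000111100000010110100 ; hops seen [H4,H0,H1] ; pick H1

== LOOKUPS ==
["H0","H1","H0","no-route","H4","H1","H4","H0","H1"]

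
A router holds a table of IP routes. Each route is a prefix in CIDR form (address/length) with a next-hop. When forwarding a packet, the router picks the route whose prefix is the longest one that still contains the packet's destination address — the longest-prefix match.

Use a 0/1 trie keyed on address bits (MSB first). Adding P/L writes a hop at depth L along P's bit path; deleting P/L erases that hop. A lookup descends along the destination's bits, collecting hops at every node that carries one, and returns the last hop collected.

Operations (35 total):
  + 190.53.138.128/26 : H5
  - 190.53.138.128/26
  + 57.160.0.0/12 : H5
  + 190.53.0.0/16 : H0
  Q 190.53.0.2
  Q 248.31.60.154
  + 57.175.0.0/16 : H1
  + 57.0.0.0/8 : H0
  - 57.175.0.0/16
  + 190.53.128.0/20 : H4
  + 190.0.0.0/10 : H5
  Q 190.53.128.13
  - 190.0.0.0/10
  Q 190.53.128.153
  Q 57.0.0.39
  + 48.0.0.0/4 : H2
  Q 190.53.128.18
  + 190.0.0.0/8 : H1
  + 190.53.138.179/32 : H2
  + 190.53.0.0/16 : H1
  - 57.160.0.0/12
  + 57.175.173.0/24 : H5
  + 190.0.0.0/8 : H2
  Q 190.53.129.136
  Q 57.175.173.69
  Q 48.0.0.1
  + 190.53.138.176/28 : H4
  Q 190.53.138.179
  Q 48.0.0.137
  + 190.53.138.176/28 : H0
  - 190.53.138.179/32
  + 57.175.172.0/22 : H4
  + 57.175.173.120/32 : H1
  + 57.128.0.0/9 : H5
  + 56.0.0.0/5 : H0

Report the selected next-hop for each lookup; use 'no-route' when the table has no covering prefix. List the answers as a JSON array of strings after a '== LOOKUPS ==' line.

Trace:
  add 190.53.138.128/26 -> H5 at depth 26
  del 190.53.138.128/26 (clear depth 26)
  add 57.160.0.0/12 -> H5 at depth 12
  add 190.53.0.0/16 -> H0 at depth 16
  Q 190.53.0.2: descend 1011111000110101 ; hops seen [H0] ; pick H0
  Q 248.31.60.154: descend 1 ; hops seen [∅] ; pick no-route
  add 57.175.0.0/16 -> H1 at depth 16
  add 57.0.0.0/8 -> H0 at depth 8
  del 57.175.0.0/16 (clear depth 16)
  add 190.53.128.0/20 -> H4 at depth 20
  add 190.0.0.0/10 -> H5 at depth 10
  Q 190.53.128.13: descend 10111110001101011000 ; hops seen [H5,H0,H4] ; pick H4
  del 190.0.0.0/10 (clear depth 10)
  Q 190.53.128.153: descend 10111110001101011000 ; hops seen [H0,H4] ; pick H4
  Q 57.0.0.39: descend 00111001 ; hops seen [H0] ; pick H0
  add 48.0.0.0/4 -> H2 at depth 4
  Q 190.53.128.18: descend 10111110001101011000 ; hops seen [H0,H4] ; pick H4
  add 190.0.0.0/8 -> H1 at depth 8
  add 190.53.138.179/32 -> H2 at depth 32
  add 190.53.0.0/16 -> H1 at depth 16
  del 57.160.0.0/12 (clear depth 12)
  add 57.175.173.0/24 -> H5 at depth 24
  add 190.0.0.0/8 -> H2 at depth 8
  Q 190.53.129.136: descend 10111110001101011000 ; hops seen [H2,H1,H4] ; pick H4
  Q 57.175.173.69: descend 001110011010111110101101 ; hops seen [H2,H0,H5] ; pick H5
  Q 48.0.0.1: descend 0011 ; hops seen [H2] ; pick H2
  add 190.53.138.176/28 -> H4 at depth 28
  Q 190.53.138.179: descend 10111110001101011000101010110011 ; hops seen [H2,H1,H4,H4,H2] ; pick H2
  Q 48.0.0.137: descend 0011 ; hops seen [H2] ; pick H2
  add 190.53.138.176/28 -> H0 at depth 28
  del 190.53.138.179/32 (clear depth 32)
  add 57.175.172.0/22 -> H4 at depth 22
  add 57.175.173.120/32 -> H1 at depth 32
  add 57.128.0.0/9 -> H5 at depth 9
  add 56.0.0.0/5 -> H0 at depth 5

== LOOKUPS ==
["H0","no-route","H4","H4","H0","H4","H4","H5","H2","H2","H2"]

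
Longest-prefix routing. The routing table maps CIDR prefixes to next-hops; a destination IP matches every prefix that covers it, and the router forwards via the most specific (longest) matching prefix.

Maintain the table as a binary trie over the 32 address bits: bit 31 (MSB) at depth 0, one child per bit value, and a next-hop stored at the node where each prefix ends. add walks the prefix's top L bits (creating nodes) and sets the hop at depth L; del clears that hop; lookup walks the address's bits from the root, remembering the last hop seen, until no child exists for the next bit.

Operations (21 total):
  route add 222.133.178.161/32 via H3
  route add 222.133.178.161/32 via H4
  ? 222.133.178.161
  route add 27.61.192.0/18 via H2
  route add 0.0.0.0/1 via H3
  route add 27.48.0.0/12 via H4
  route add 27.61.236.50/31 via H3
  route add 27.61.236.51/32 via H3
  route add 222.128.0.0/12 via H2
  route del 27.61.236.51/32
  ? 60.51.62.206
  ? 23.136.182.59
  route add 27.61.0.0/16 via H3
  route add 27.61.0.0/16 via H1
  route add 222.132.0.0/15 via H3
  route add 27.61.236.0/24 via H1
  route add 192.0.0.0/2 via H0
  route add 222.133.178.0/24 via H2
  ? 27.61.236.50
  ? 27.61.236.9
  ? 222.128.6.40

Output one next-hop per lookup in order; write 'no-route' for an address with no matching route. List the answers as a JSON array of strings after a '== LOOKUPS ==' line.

Process each operation:
  add 222.133.178.161/32 -> H3 at depth 32
  add 222.133.178.161/32 -> H4 at depth 32
  ? 222.133.178.161  path d0:-→d1:-→d2:-→d3:-→d4:-→d5:-→d6:-→d7:-→d8:-→d9:-→d10:-→d11:-→d12:-→d13:-→d14:-→d15:-→d16:-→d17:-→d18:-→d19:-→d20:-→d21:-→d22:-→d23:-→d24:-→d25:-→d26:-→d27:-→d28:-→d29:-→d30:-→d31:-→d32:H4  best=H4
  add 27.61.192.0/18 -> H2 at depth 18
  add 0.0.0.0/1 -> H3 at depth 1
  add 27.48.0.0/12 -> H4 at depth 12
  add 27.61.236.50/31 -> H3 at depth 31
  add 27.61.236.51/32 -> H3 at depth 32
  add 222.128.0.0/12 -> H2 at depth 12
  del 27.61.236.51/32 (clear depth 32)
  ? 60.51.62.206  path d0:-→d1:H3→d2:-  best=H3
  ? 23.136.182.59  path d0:-→d1:H3→d2:-→d3:-→d4:-  best=H3
  add 27.61.0.0/16 -> H3 at depth 16
  add 27.61.0.0/16 -> H1 at depth 16
  add 222.132.0.0/15 -> H3 at depth 15
  add 27.61.236.0/24 -> H1 at depth 24
  add 192.0.0.0/2 -> H0 at depth 2
  add 222.133.178.0/24 -> H2 at depth 24
  ? 27.61.236.50  path d0:-→d1:H3→d2:-→d3:-→d4:-→d5:-→d6:-→d7:-→d8:-→d9:-→d10:-→d11:-→d12:H4→d13:-→d14:-→d15:-→d16:H1→d17:-→d18:H2→d19:-→d20:-→d21:-→d22:-→d23:-→d24:H1→d25:-→d26:-→d27:-→d28:-→d29:-→d30:-→d31:H3  best=H3
  ? 27.61.236.9  path d0:-→d1:H3→d2:-→d3:-→d4:-→d5:-→d6:-→d7:-→d8:-→d9:-→d10:-→d11:-→d12:H4→d13:-→d14:-→d15:-→d16:H1→d17:-→d18:H2→d19:-→d20:-→d21:-→d22:-→d23:-→d24:H1→d25:-→d26:-  best=H1
  ? 222.128.6.40  path d0:-→d1:-→d2:H0→d3:-→d4:-→d5:-→d6:-→d7:-→d8:-→d9:-→d10:-→d11:-→d12:H2→d13:-  best=H2

== LOOKUPS ==
["H4","H3","H3","H3","H1","H2"]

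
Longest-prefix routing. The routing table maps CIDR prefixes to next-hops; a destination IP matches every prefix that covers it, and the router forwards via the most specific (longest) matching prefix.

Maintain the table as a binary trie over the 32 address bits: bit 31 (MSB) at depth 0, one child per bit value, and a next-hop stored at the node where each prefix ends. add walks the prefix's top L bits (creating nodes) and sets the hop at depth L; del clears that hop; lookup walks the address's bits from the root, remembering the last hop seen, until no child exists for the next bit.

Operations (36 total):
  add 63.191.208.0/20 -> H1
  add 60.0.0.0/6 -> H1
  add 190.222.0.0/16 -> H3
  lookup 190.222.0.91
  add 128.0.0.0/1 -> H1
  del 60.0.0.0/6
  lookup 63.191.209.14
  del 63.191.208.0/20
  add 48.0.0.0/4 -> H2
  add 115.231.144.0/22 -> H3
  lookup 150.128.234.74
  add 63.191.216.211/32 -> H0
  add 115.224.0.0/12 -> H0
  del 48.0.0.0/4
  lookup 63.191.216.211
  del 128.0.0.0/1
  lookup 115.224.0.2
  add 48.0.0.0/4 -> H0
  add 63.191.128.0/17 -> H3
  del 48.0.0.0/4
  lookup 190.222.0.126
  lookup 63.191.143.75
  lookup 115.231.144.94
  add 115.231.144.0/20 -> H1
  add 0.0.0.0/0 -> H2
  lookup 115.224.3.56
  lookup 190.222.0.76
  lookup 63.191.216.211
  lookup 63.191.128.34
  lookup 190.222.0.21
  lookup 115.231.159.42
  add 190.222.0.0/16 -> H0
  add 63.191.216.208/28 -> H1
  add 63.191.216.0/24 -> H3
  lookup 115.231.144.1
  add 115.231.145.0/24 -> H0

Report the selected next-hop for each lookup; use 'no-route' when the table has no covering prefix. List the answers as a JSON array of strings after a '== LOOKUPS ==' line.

Trace:
  + 63.191.208.0/20 (H1) depth=20
  + 60.0.0.0/6 (H1) depth=6
  + 190.222.0.0/16 (H3) depth=16
  ? 190.222.0.91  path d0:-→d1:-→d2:-→d3:-→d4:-→d5:-→d6:-→d7:-→d8:-→d9:-→d10:-→d11:-→d12:-→d13:-→d14:-→d15:-→d16:H3  best=H3
  + 128.0.0.0/1 (H1) depth=1
  - 60.0.0.0/6 clear@6
  ? 63.191.209.14  path d0:-→d1:-→d2:-→d3:-→d4:-→d5:-→d6:-→d7:-→d8:-→d9:-→d10:-→d11:-→d12:-→d13:-→d14:-→d15:-→d16:-→d17:-→d18:-→d19:-→d20:H1  best=H1
  - 63.191.208.0/20 clear@20
  + 48.0.0.0/4 (H2) depth=4
  + 115.231.144.0/22 (H3) depth=22
  ? 150.128.234.74  path d0:-→d1:H1→d2:-  best=H1
  + 63.191.216.211/32 (H0) depth=32
  + 115.224.0.0/12 (H0) depth=12
  - 48.0.0.0/4 clear@4
  ? 63.191.216.211  path d0:-→d1:-→d2:-→d3:-→d4:-→d5:-→d6:-→d7:-→d8:-→d9:-→d10:-→d11:-→d12:-→d13:-→d14:-→d15:-→d16:-→d17:-→d18:-→d19:-→d20:-→d21:-→d22:-→d23:-→d24:-→d25:-→d26:-→d27:-→d28:-→d29:-→d30:-→d31:-→d32:H0  best=H0
  - 128.0.0.0/1 clear@1
  ? 115.224.0.2  path d0:-→d1:-→d2:-→d3:-→d4:-→d5:-→d6:-→d7:-→d8:-→d9:-→d10:-→d11:-→d12:H0→d13:-  best=H0
  + 48.0.0.0/4 (H0) depth=4
  + 63.191.128.0/17 (H3) depth=17
  - 48.0.0.0/4 clear@4
  ? 190.222.0.126  path d0:-→d1:-→d2:-→d3:-→d4:-→d5:-→d6:-→d7:-→d8:-→d9:-→d10:-→d11:-→d12:-→d13:-→d14:-→d15:-→d16:H3  best=H3
  ? 63.191.143.75  path d0:-→d1:-→d2:-→d3:-→d4:-→d5:-→d6:-→d7:-→d8:-→d9:-→d10:-→d11:-→d12:-→d13:-→d14:-→d15:-→d16:-→d17:H3  best=H3
  ? 115.231.144.94  path d0:-→d1:-→d2:-→d3:-→d4:-→d5:-→d6:-→d7:-→d8:-→d9:-→d10:-→d11:-→d12:H0→d13:-→d14:-→d15:-→d16:-→d17:-→d18:-→d19:-→d20:-→d21:-→d22:H3  best=H3
  + 115.231.144.0/20 (H1) depth=20
  + 0.0.0.0/0 (H2) depth=0
  ? 115.224.3.56  path d0:H2→d1:-→d2:-→d3:-→d4:-→d5:-→d6:-→d7:-→d8:-→d9:-→d10:-→d11:-→d12:H0→d13:-  best=H0
  ? 190.222.0.76  path d0:H2→d1:-→d2:-→d3:-→d4:-→d5:-→d6:-→d7:-→d8:-→d9:-→d10:-→d11:-→d12:-→d13:-→d14:-→d15:-→d16:H3  best=H3
  ? 63.191.216.211  path d0:H2→d1:-→d2:-→d3:-→d4:-→d5:-→d6:-→d7:-→d8:-→d9:-→d10:-→d11:-→d12:-→d13:-→d14:-→d15:-→d16:-→d17:H3→d18:-→d19:-→d20:-→d21:-→d22:-→d23:-→d24:-→d25:-→d26:-→d27:-→d28:-→d29:-→d30:-→d31:-→d32:H0  best=H0
  ? 63.191.128.34  path d0:H2→d1:-→d2:-→d3:-→d4:-→d5:-→d6:-→d7:-→d8:-→d9:-→d10:-→d11:-→d12:-→d13:-→d14:-→d15:-→d16:-→d17:H3  best=H3
  ? 190.222.0.21  path d0:H2→d1:-→d2:-→d3:-→d4:-→d5:-→d6:-→d7:-→d8:-→d9:-→d10:-→d11:-→d12:-→d13:-→d14:-→d15:-→d16:H3  best=H3
  ? 115.231.159.42  path d0:H2→d1:-→d2:-→d3:-→d4:-→d5:-→d6:-→d7:-→d8:-→d9:-→d10:-→d11:-→d12:H0→d13:-→d14:-→d15:-→d16:-→d17:-→d18:-→d19:-→d20:H1  best=H1
  + 190.222.0.0/16 (H0) depth=16
  + 63.191.216.208/28 (H1) depth=28
  + 63.191.216.0/24 (H3) depth=24
  ? 115.231.144.1  path d0:H2→d1:-→d2:-→d3:-→d4:-→d5:-→d6:-→d7:-→d8:-→d9:-→d10:-→d11:-→d12:H0→d13:-→d14:-→d15:-→d16:-→d17:-→d18:-→d19:-→d20:H1→d21:-→d22:H3  best=H3
  + 115.231.145.0/24 (H0) depth=24

== LOOKUPS ==
["H3","H1","H1","H0","H0","H3","H3","H3","H0","H3","H0","H3","H3","H1","H3"]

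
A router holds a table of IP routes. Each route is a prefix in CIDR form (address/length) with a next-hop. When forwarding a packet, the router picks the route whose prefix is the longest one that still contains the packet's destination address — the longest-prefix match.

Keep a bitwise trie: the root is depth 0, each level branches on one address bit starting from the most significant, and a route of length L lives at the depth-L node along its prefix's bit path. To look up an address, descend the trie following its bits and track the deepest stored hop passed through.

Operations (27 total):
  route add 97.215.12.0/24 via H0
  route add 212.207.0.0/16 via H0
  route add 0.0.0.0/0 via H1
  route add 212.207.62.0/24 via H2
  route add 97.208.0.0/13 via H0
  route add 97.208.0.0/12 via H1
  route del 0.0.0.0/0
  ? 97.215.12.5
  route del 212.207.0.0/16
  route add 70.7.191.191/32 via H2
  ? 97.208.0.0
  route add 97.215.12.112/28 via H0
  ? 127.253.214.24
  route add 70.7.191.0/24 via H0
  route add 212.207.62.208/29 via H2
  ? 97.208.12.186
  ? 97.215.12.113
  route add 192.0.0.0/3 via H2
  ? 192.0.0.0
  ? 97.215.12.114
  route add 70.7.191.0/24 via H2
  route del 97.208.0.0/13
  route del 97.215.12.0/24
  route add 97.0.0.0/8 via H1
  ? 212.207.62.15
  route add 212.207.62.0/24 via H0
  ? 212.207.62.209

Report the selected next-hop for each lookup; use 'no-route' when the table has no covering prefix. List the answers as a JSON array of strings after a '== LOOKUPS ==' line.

Trace:
  add 97.215.12.0/24 -> H0 at depth 24
  add 212.207.0.0/16 -> H0 at depth 16
  add 0.0.0.0/0 -> H1 at depth 0
  add 212.207.62.0/24 -> H2 at depth 24
  add 97.208.0.0/13 -> H0 at depth 13
  add 97.208.0.0/12 -> H1 at depth 12
  - 0.0.0.0/0 clear@0
  lookup 97.215.12.5: bits 011000011101011100001100 walk d0:-→d1:-→d2:-→d3:-→d4:-→d5:-→d6:-→d7:-→d8:-→d9:-→d10:-→d11:-→d12:H1→d13:H0→d14:-→d15:-→d16:-→d17:-→d18:-→d19:-→d20:-→d21:-→d22:-→d23:-→d24:H0 -> H0
  - 212.207.0.0/16 clear@16
  add 70.7.191.191/32 -> H2 at depth 32
  lookup 97.208.0.0: bits 0110000111010 walk d0:-→d1:-→d2:-→d3:-→d4:-→d5:-→d6:-→d7:-→d8:-→d9:-→d10:-→d11:-→d12:H1→d13:H0 -> H0
  add 97.215.12.112/28 -> H0 at depth 28
  lookup 127.253.214.24: bits 011 walk d0:-→d1:-→d2:-→d3:- -> no-route
  add 70.7.191.0/24 -> H0 at depth 24
  add 212.207.62.208/29 -> H2 at depth 29
  lookup 97.208.12.186: bits 0110000111010 walk d0:-→d1:-→d2:-→d3:-→d4:-→d5:-→d6:-→d7:-→d8:-→d9:-→d10:-→d11:-→d12:H1→d13:H0 -> H0
  lookup 97.215.12.113: bits 0110000111010111000011000111 walk d0:-→d1:-→d2:-→d3:-→d4:-→d5:-→d6:-→d7:-→d8:-→d9:-→d10:-→d11:-→d12:H1→d13:H0→d14:-→d15:-→d16:-→d17:-→d18:-→d19:-→d20:-→d21:-→d22:-→d23:-→d24:H0→d25:-→d26:-→d27:-→d28:H0 -> H0
  add 192.0.0.0/3 -> H2 at depth 3
  lookup 192.0.0.0: bits 110 walk d0:-→d1:-→d2:-→d3:H2 -> H2
  lookup 97.215.12.114: bits 0110000111010111000011000111 walk d0:-→d1:-→d2:-→d3:-→d4:-→d5:-→d6:-→d7:-→d8:-→d9:-→d10:-→d11:-→d12:H1→d13:H0→d14:-→d15:-→d16:-→d17:-→d18:-→d19:-→d20:-→d21:-→d22:-→d23:-→d24:H0→d25:-→d26:-→d27:-→d28:H0 -> H0
  add 70.7.191.0/24 -> H2 at depth 24
  - 97.208.0.0/13 clear@13
  - 97.215.12.0/24 clear@24
  add 97.0.0.0/8 -> H1 at depth 8
  lookup 212.207.62.15: bits 110101001100111100111110 walk d0:-→d1:-→d2:-→d3:H2→d4:-→d5:-→d6:-→d7:-→d8:-→d9:-→d10:-→d11:-→d12:-→d13:-→d14:-→d15:-→d16:-→d17:-→d18:-→d19:-→d20:-→d21:-→d22:-→d23:-→d24:H2 -> H2
  add 212.207.62.0/24 -> H0 at depth 24
  lookup 212.207.62.209: bits 11010100110011110011111011010 walk d0:-→d1:-→d2:-→d3:H2→d4:-→d5:-→d6:-→d7:-→d8:-→d9:-→d10:-→d11:-→d12:-→d13:-→d14:-→d15:-→d16:-→d17:-→d18:-→d19:-→d20:-→d21:-→d22:-→d23:-→d24:H0→d25:-→d26:-→d27:-→d28:-→d29:H2 -> H2

== LOOKUPS ==
["H0","H0","no-route","H0","H0","H2","H0","H2","H2"]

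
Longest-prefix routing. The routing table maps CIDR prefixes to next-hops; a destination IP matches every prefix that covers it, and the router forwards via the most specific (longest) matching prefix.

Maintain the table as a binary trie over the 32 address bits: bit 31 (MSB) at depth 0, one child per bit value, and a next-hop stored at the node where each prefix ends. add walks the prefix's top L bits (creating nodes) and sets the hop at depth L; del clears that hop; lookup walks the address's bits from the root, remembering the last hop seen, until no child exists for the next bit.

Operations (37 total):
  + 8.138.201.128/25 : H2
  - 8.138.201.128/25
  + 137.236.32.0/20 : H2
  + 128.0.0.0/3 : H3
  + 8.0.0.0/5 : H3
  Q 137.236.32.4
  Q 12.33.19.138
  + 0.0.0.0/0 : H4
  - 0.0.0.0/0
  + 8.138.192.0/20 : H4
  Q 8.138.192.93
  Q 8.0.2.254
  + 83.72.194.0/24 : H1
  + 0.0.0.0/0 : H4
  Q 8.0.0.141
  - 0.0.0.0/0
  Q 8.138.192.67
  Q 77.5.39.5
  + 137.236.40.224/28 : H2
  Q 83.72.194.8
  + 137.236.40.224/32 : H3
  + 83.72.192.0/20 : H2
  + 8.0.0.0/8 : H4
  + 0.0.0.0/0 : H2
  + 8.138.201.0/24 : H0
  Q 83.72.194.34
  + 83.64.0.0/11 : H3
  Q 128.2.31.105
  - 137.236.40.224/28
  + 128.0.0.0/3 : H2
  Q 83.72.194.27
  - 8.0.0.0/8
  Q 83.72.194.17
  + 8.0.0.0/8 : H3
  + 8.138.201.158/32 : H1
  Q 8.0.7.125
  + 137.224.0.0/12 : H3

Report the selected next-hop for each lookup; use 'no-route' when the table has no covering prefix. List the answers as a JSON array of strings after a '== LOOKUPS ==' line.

Trace:
  add 8.138.201.128/25 -> H2 at depth 25
  - 8.138.201.128/25 clear@25
  add 137.236.32.0/20 -> H2 at depth 20
  add 128.0.0.0/3 -> H3 at depth 3
  add 8.0.0.0/5 -> H3 at depth 5
  Q 137.236.32.4: descend 10001001111011000010 ; hops seen [H3,H2] ; pick H2
  Q 12.33.19.138: descend 00001 ; hops seen [H3] ; pick H3
  add 0.0.0.0/0 -> H4 at depth 0
  - 0.0.0.0/0 clear@0
  add 8.138.192.0/20 -> H4 at depth 20
  Q 8.138.192.93: descend 00001000100010101100 ; hops seen [H3,H4] ; pick H4
  Q 8.0.2.254: descend 00001000 ; hops seen [H3] ; pick H3
  add 83.72.194.0/24 -> H1 at depth 24
  add 0.0.0.0/0 -> H4 at depth 0
  Q 8.0.0.141: descend 00001000 ; hops seen [H4,H3] ; pick H3
  - 0.0.0.0/0 clear@0
  Q 8.138.192.67: descend 00001000100010101100 ; hops seen [H3,H4] ; pick H4
  Q 77.5.39.5: descend 010 ; hops seen [∅] ; pick no-route
  add 137.236.40.224/28 -> H2 at depth 28
  Q 83.72.194.8: descend 010100110100100011000010 ; hops seen [H1] ; pick H1
  add 137.236.40.224/32 -> H3 at depth 32
  add 83.72.192.0/20 -> H2 at depth 20
  add 8.0.0.0/8 -> H4 at depth 8
  add 0.0.0.0/0 -> H2 at depth 0
  add 8.138.201.0/24 -> H0 at depth 24
  Q 83.72.194.34: descend 010100110100100011000010 ; hops seen [H2,H2,H1] ; pick H1
  add 83.64.0.0/11 -> H3 at depth 11
  Q 128.2.31.105: descend 1000 ; hops seen [H2,H3] ; pick H3
  - 137.236.40.224/28 clear@28
  add 128.0.0.0/3 -> H2 at depth 3
  Q 83.72.194.27: descend 010100110100100011000010 ; hops seen [H2,H3,H2,H1] ; pick H1
  - 8.0.0.0/8 clear@8
  Q 83.72.194.17: descend 010100110100100011000010 ; hops seen [H2,H3,H2,H1] ; pick H1
  add 8.0.0.0/8 -> H3 at depth 8
  add 8.138.201.158/32 -> H1 at depth 32
  Q 8.0.7.125: descend 00001000 ; hops seen [H2,H3,H3] ; pick H3
  add 137.224.0.0/12 -> H3 at depth 12

== LOOKUPS ==
["H2","H3","H4","H3","H3","H4","no-route","H1","H1","H3","H1","H1","H3"]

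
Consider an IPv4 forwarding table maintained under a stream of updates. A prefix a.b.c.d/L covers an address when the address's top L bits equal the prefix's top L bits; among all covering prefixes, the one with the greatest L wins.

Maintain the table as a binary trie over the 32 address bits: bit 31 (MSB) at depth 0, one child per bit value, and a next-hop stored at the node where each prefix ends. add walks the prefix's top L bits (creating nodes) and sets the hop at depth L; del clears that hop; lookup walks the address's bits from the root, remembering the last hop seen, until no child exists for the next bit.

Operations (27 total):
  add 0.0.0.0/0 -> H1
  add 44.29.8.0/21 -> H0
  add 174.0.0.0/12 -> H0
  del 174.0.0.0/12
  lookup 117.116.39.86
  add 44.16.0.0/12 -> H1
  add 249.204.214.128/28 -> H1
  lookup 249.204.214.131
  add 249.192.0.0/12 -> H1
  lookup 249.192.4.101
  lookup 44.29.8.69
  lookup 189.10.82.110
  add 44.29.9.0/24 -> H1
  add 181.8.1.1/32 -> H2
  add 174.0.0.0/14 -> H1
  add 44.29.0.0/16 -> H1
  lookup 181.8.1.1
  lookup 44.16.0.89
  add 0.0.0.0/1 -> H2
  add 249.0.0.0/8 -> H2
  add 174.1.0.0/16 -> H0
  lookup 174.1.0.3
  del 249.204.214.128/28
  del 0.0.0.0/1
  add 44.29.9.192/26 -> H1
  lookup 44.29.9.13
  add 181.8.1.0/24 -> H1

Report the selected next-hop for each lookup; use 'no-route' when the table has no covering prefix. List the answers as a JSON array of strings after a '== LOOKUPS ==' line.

Trace:
  add 0.0.0.0/0 -> H1 at depth 0
  add 44.29.8.0/21 -> H0 at depth 21
  add 174.0.0.0/12 -> H0 at depth 12
  del 174.0.0.0/12 (clear depth 12)
  Q 117.116.39.86: descend 0 ; hops seen [H1] ; pick H1
  add 44.16.0.0/12 -> H1 at depth 12
  add 249.204.214.128/28 -> H1 at depth 28
  Q 249.204.214.131: descend 1111100111001100110101101000 ; hops seen [H1,H1] ; pick H1
  add 249.192.0.0/12 -> H1 at depth 12
  Q 249.192.4.101: descend 111110011100 ; hops seen [H1,H1] ; pick H1
  Q 44.29.8.69: descend 001011000001110100001 ; hops seen [H1,H1,H0] ; pick H0
  Q 189.10.82.110: descend 101 ; hops seen [H1] ; pick H1
  add 44.29.9.0/24 -> H1 at depth 24
  add 181.8.1.1/32 -> H2 at depth 32
  add 174.0.0.0/14 -> H1 at depth 14
  add 44.29.0.0/16 -> H1 at depth 16
  Q 181.8.1.1: descend 10110101000010000000000100000001 ; hops seen [H1,H2] ; pick H2
  Q 44.16.0.89: descend 001011000001 ; hops seen [H1,H1] ; pick H1
  add 0.0.0.0/1 -> H2 at depth 1
  add 249.0.0.0/8 -> H2 at depth 8
  add 174.1.0.0/16 -> H0 at depth 16
  Q 174.1.0.3: descend 1010111000000001 ; hops seen [H1,H1,H0] ; pick H0
  del 249.204.214.128/28 (clear depth 28)
  del 0.0.0.0/1 (clear depth 1)
  add 44.29.9.192/26 -> H1 at depth 26
  Q 44.29.9.13: descend 001011000001110100001001 ; hops seen [H1,H1,H1,H0,H1] ; pick H1
  add 181.8.1.0/24 -> H1 at depth 24

== LOOKUPS ==
["H1","H1","H1","H0","H1","H2","H1","H0","H1"]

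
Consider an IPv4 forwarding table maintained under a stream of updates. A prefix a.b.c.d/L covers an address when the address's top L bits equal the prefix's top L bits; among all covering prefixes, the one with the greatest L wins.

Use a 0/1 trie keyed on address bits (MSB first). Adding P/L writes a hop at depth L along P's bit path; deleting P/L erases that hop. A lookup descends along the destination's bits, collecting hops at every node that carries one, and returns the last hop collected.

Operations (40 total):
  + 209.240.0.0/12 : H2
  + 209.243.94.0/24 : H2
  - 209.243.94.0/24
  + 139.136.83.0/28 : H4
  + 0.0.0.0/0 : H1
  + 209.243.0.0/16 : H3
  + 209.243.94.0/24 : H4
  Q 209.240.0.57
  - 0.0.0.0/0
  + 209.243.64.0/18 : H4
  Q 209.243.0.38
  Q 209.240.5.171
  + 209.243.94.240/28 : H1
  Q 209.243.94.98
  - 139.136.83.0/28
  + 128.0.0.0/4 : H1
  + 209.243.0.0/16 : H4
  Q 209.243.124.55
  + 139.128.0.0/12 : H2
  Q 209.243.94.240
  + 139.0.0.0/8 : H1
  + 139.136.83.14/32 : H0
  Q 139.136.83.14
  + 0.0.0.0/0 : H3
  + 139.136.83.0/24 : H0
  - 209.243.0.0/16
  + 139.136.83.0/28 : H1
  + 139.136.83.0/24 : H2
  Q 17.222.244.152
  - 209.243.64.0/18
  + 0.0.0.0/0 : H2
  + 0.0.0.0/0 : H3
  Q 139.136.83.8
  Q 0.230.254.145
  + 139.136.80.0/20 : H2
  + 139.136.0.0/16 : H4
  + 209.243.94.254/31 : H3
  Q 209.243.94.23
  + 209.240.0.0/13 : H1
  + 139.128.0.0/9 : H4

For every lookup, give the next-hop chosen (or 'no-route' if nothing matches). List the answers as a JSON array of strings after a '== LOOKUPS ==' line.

Process each operation:
  + 209.240.0.0/12 (H2) depth=12
  + 209.243.94.0/24 (H2) depth=24
  del 209.243.94.0/24 (clear depth 24)
  + 139.136.83.0/28 (H4) depth=28
  + 0.0.0.0/0 (H1) depth=0
  + 209.243.0.0/16 (H3) depth=16
  + 209.243.94.0/24 (H4) depth=24
  Q 209.240.0.57: descend 11010001111100 ; hops seen [H1,H2] ; pick H2
  del 0.0.0.0/0 (clear depth 0)
  + 209.243.64.0/18 (H4) depth=18
  Q 209.243.0.38: descend 11010001111100110 ; hops seen [H2,H3] ; pick H3
  Q 209.240.5.171: descend 11010001111100 ; hops seen [H2] ; pick H2
  + 209.243.94.240/28 (H1) depth=28
  Q 209.243.94.98: descend 110100011111001101011110 ; hops seen [H2,H3,H4,H4] ; pick H4
  del 139.136.83.0/28 (clear depth 28)
  + 128.0.0.0/4 (H1) depth=4
  + 209.243.0.0/16 (H4) depth=16
  Q 209.243.124.55: descend 110100011111001101 ; hops seen [H2,H4,H4] ; pick H4
  + 139.128.0.0/12 (H2) depth=12
  Q 209.243.94.240: descend 1101000111110011010111101111 ; hops seen [H2,H4,H4,H4,H1] ; pick H1
  + 139.0.0.0/8 (H1) depth=8
  + 139.136.83.14/32 (H0) depth=32
  Q 139.136.83.14: descend 10001011100010000101001100001110 ; hops seen [H1,H1,H2,H0] ; pick H0
  + 0.0.0.0/0 (H3) depth=0
  + 139.136.83.0/24 (H0) depth=24
  del 209.243.0.0/16 (clear depth 16)
  + 139.136.83.0/28 (H1) depth=28
  + 139.136.83.0/24 (H2) depth=24
  Q 17.222.244.152: descend ε ; hops seen [H3] ; pick H3
  del 209.243.64.0/18 (clear depth 18)
  + 0.0.0.0/0 (H2) depth=0
  + 0.0.0.0/0 (H3) depth=0
  Q 139.136.83.8: descend 10001011100010000101001100001 ; hops seen [H3,H1,H1,H2,H2,H1] ; pick H1
  Q 0.230.254.145: descend ε ; hops seen [H3] ; pick H3
  + 139.136.80.0/20 (H2) depth=20
  + 139.136.0.0/16 (H4) depth=16
  + 209.243.94.254/31 (H3) depth=31
  Q 209.243.94.23: descend 110100011111001101011110 ; hops seen [H3,H2,H4] ; pick H4
  + 209.240.0.0/13 (H1) depth=13
  + 139.128.0.0/9 (H4) depth=9

== LOOKUPS ==
["H2","H3","H2","H4","H4","H1","H0","H3","H1","H3","H4"]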